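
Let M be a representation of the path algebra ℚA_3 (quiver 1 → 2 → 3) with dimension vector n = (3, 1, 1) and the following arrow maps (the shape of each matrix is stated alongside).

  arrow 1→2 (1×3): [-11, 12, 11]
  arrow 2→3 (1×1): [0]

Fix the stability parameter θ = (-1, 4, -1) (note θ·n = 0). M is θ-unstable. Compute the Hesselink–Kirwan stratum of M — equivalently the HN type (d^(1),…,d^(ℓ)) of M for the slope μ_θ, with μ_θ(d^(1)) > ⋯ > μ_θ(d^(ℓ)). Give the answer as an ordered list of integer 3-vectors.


Barcode: M ≅ I[1,1]^2, I[1,2], I[3,3]. HN layers by μ_θ (2 steps, strictly decreasing):
  μ^(1)=4; μ^(2)=-1

((0, 1, 0); (3, 0, 1))


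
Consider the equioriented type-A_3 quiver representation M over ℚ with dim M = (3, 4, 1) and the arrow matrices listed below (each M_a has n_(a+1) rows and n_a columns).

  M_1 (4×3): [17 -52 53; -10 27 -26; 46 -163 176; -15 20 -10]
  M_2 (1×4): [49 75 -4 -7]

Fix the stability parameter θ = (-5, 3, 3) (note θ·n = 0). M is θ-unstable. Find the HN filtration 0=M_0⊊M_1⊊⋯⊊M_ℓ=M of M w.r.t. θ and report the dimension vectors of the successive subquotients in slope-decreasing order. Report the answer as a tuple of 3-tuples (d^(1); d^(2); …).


Barcode: M ≅ I[1,2]^2, I[1,3], I[2,2]. HN layers by μ_θ (2 steps, strictly decreasing):
  μ^(1)=3; μ^(2)=-5

((0, 4, 1); (3, 0, 0))


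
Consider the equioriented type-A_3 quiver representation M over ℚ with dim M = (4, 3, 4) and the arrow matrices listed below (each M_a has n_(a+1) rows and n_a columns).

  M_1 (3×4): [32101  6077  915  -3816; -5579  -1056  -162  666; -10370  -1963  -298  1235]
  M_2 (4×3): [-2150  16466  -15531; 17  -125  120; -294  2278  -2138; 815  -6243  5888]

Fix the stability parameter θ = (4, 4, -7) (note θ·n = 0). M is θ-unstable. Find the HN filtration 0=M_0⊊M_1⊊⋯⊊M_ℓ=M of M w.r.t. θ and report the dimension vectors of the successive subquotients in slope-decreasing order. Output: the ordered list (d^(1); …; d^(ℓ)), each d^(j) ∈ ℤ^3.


Barcode: M ≅ I[1,1], I[1,2], I[1,3]^2, I[3,3]^2. HN layers by μ_θ (3 steps, strictly decreasing):
  μ^(1)=4; μ^(2)=1/3; μ^(3)=-7

((2, 1, 0); (2, 2, 2); (0, 0, 2))


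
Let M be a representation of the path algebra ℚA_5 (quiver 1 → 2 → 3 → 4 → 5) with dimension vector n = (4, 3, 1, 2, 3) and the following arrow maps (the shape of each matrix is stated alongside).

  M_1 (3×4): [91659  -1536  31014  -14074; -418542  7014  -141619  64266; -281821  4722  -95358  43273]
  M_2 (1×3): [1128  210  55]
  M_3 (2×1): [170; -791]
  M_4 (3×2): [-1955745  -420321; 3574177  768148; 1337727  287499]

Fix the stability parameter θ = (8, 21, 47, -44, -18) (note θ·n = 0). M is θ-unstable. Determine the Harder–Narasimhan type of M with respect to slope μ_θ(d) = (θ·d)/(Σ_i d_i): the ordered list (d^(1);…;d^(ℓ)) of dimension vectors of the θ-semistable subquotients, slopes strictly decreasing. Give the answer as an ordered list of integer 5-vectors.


Barcode: M ≅ I[1,1], I[1,2]^2, I[1,5], I[4,5], I[5,5]. HN layers by μ_θ (5 steps, strictly decreasing):
  μ^(1)=21; μ^(2)=8; μ^(3)=14/5; μ^(4)=-18; μ^(5)=-44

((0, 2, 0, 0, 0); (3, 0, 0, 0, 0); (1, 1, 1, 1, 1); (0, 0, 0, 0, 2); (0, 0, 0, 1, 0))


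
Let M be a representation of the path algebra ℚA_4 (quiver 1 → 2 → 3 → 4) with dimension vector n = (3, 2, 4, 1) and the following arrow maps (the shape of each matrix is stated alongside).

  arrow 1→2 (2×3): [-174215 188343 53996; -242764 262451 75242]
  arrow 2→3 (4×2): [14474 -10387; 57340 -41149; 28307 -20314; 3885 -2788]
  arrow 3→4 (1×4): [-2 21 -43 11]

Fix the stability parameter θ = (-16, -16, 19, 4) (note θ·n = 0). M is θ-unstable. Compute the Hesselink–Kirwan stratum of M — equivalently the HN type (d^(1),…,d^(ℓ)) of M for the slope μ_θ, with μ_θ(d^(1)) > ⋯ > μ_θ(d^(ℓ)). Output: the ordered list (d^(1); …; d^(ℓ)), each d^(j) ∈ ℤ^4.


Via rank(M_{q-1}∘⋯∘M_p): M ≅ I[1,1], I[1,3], I[1,4], I[3,3]^2.
μ_θ-semistable layers: μ^(1)=19; μ^(2)=23/2; μ^(3)=-16

((0, 0, 3, 0); (0, 0, 1, 1); (3, 2, 0, 0))


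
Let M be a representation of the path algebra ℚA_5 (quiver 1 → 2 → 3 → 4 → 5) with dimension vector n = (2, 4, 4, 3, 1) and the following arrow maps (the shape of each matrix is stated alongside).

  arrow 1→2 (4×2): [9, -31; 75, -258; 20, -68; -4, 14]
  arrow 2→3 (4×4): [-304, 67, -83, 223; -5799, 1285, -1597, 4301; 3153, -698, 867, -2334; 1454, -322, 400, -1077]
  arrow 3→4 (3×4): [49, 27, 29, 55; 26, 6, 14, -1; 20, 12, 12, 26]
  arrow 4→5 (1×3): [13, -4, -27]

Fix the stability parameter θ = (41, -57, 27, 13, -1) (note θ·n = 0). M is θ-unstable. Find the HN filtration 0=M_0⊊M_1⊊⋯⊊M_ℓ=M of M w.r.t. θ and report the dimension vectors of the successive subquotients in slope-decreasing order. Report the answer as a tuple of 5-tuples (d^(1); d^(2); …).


Interval decomposition of M: I[1,3]^2, I[2,4], I[2,5], I[4,4].
HN type (ℓ=5): μ^(1)=27; μ^(2)=20; μ^(3)=13; μ^(4)=-8; μ^(5)=-57

((0, 0, 2, 0, 0); (0, 0, 1, 1, 0); (0, 0, 1, 2, 1); (2, 2, 0, 0, 0); (0, 2, 0, 0, 0))


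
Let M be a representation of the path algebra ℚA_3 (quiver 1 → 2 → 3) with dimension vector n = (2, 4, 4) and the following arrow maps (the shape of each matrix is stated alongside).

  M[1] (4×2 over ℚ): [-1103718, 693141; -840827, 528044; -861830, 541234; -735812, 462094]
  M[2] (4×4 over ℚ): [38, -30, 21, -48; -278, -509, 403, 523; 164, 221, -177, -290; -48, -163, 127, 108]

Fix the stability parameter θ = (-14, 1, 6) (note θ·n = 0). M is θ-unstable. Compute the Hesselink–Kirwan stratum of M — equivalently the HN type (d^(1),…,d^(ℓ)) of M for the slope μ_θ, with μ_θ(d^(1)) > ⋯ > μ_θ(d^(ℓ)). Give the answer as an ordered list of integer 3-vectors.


Barcode: M ≅ I[1,2], I[1,3], I[2,3]^2, I[3,3]. HN layers by μ_θ (3 steps, strictly decreasing):
  μ^(1)=6; μ^(2)=1; μ^(3)=-14

((0, 0, 4); (0, 4, 0); (2, 0, 0))


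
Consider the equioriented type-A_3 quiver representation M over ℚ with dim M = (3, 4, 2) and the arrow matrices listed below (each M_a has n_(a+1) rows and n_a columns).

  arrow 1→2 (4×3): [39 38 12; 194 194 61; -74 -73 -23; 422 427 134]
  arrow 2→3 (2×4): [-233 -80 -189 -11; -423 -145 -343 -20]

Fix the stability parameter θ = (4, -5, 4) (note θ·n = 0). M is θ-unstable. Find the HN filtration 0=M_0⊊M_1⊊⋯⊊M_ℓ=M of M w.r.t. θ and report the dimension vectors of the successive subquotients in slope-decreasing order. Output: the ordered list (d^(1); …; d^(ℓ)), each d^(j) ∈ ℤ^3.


Interval decomposition of M: I[1,2], I[1,3]^2, I[2,2].
HN type (ℓ=3): μ^(1)=4; μ^(2)=-1/2; μ^(3)=-5

((0, 0, 2); (3, 3, 0); (0, 1, 0))


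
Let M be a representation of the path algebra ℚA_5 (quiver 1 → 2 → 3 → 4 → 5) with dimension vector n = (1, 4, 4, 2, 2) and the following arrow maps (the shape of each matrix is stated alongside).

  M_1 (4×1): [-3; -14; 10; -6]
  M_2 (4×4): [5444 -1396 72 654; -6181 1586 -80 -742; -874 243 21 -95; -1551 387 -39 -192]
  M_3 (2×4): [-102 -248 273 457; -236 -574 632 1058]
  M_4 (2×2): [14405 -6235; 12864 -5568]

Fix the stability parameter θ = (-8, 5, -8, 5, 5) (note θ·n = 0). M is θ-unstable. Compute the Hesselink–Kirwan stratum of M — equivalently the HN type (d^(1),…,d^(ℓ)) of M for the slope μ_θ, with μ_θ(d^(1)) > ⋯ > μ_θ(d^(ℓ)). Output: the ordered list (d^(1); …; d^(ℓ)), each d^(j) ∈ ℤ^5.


Barcode: M ≅ I[1,5], I[2,2], I[2,3], I[2,4], I[3,3], I[5,5]. HN layers by μ_θ (3 steps, strictly decreasing):
  μ^(1)=5; μ^(2)=-3/2; μ^(3)=-8

((0, 1, 0, 2, 2); (0, 3, 3, 0, 0); (1, 0, 1, 0, 0))


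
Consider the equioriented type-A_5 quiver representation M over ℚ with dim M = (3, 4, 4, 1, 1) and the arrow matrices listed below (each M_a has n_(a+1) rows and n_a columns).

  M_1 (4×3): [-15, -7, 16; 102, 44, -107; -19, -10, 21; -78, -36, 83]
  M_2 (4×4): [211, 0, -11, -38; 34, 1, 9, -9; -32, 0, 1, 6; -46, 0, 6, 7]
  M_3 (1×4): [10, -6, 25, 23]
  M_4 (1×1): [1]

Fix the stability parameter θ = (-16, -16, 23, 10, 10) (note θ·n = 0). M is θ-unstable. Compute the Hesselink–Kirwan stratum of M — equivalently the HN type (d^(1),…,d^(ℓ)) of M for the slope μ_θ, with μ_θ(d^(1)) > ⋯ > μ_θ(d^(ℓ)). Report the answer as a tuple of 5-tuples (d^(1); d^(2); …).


Barcode: M ≅ I[1,3]^2, I[1,5], I[2,3]. HN layers by μ_θ (3 steps, strictly decreasing):
  μ^(1)=23; μ^(2)=43/3; μ^(3)=-16

((0, 0, 3, 0, 0); (0, 0, 1, 1, 1); (3, 4, 0, 0, 0))


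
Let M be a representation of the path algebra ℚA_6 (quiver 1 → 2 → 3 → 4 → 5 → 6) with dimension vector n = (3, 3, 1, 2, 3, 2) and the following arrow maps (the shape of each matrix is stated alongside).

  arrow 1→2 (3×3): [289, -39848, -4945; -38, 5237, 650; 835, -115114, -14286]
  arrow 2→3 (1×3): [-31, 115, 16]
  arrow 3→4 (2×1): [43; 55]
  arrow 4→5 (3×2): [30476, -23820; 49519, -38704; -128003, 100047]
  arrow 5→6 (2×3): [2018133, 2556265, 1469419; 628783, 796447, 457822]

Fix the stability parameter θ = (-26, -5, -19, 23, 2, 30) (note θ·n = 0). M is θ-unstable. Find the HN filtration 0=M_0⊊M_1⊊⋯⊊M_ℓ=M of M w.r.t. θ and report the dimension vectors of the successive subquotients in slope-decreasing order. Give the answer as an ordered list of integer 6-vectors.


Via rank(M_{q-1}∘⋯∘M_p): M ≅ I[1,2]^2, I[1,6], I[4,6], I[5,5].
μ_θ-semistable layers: μ^(1)=30; μ^(2)=25/2; μ^(3)=2; μ^(4)=-5; μ^(5)=-12; μ^(6)=-26

((0, 0, 0, 0, 0, 2); (0, 0, 0, 2, 2, 0); (0, 0, 0, 0, 1, 0); (0, 2, 0, 0, 0, 0); (0, 1, 1, 0, 0, 0); (3, 0, 0, 0, 0, 0))


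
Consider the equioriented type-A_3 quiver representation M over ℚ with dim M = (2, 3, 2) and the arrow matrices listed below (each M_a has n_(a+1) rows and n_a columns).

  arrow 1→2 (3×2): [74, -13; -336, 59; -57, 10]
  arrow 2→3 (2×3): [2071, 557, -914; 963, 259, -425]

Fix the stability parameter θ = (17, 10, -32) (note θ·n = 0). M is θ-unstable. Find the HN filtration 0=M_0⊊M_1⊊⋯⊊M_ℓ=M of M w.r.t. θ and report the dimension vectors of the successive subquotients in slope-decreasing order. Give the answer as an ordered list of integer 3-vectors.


Barcode: M ≅ I[1,2], I[1,3], I[2,3]. HN layers by μ_θ (3 steps, strictly decreasing):
  μ^(1)=27/2; μ^(2)=-5/3; μ^(3)=-11

((1, 1, 0); (1, 1, 1); (0, 1, 1))


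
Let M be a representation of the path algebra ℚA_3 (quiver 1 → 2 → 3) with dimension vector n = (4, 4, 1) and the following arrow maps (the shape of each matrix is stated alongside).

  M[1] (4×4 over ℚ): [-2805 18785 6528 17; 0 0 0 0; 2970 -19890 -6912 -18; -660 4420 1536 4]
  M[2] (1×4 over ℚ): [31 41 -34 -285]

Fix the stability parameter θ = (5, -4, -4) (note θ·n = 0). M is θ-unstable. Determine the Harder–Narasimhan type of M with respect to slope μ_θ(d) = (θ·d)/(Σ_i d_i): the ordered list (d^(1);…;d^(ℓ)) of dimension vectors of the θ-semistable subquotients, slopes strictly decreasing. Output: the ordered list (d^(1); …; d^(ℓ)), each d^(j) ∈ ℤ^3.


Interval decomposition of M: I[1,1]^3, I[1,3], I[2,2]^3.
HN type (ℓ=3): μ^(1)=5; μ^(2)=-1; μ^(3)=-4

((3, 0, 0); (1, 1, 1); (0, 3, 0))


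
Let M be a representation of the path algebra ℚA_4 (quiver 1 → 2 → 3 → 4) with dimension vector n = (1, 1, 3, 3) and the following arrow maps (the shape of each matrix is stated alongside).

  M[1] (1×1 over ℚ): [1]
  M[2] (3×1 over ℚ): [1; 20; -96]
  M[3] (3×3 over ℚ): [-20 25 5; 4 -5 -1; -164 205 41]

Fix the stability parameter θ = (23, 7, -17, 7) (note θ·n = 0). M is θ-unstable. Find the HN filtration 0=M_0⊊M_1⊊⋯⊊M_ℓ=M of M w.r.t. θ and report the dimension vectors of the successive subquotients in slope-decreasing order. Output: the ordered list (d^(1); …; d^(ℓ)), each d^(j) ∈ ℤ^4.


Interval decomposition of M: I[1,3], I[3,3], I[3,4], I[4,4]^2.
HN type (ℓ=3): μ^(1)=7; μ^(2)=13/3; μ^(3)=-17

((0, 0, 0, 3); (1, 1, 1, 0); (0, 0, 2, 0))


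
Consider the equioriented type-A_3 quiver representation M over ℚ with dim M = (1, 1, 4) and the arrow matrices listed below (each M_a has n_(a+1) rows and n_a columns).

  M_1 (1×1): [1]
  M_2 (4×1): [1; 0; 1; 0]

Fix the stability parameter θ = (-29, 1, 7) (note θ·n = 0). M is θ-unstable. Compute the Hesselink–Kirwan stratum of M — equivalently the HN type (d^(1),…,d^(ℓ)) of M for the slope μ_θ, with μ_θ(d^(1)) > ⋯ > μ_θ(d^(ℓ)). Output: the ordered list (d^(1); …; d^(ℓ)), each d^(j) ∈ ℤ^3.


Interval decomposition of M: I[1,3], I[3,3]^3.
HN type (ℓ=3): μ^(1)=7; μ^(2)=1; μ^(3)=-29

((0, 0, 4); (0, 1, 0); (1, 0, 0))


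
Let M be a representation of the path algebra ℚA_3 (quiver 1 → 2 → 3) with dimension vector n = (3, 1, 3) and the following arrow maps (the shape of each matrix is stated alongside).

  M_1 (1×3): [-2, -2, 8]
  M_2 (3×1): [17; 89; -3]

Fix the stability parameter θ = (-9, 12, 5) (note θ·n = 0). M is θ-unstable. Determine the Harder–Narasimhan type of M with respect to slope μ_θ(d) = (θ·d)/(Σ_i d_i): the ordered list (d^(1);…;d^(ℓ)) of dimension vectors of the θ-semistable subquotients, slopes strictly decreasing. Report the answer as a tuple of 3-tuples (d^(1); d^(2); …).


Interval decomposition of M: I[1,1]^2, I[1,3], I[3,3]^2.
HN type (ℓ=3): μ^(1)=17/2; μ^(2)=5; μ^(3)=-9

((0, 1, 1); (0, 0, 2); (3, 0, 0))


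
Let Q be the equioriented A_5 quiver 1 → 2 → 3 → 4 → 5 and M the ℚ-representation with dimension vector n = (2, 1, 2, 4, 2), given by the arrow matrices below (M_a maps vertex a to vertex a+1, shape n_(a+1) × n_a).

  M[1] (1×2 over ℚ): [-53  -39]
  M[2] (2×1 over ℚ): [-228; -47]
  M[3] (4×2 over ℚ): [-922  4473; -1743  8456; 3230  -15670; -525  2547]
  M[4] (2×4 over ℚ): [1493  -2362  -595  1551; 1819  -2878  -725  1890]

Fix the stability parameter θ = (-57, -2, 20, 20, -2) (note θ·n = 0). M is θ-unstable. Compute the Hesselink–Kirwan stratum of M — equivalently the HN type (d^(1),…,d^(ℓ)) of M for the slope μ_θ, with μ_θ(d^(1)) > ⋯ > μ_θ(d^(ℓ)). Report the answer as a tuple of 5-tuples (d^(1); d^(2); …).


Interval decomposition of M: I[1,1], I[1,5], I[3,5], I[4,4]^2.
HN type (ℓ=4): μ^(1)=20; μ^(2)=38/3; μ^(3)=-2; μ^(4)=-57

((0, 0, 0, 2, 0); (0, 0, 2, 2, 2); (0, 1, 0, 0, 0); (2, 0, 0, 0, 0))


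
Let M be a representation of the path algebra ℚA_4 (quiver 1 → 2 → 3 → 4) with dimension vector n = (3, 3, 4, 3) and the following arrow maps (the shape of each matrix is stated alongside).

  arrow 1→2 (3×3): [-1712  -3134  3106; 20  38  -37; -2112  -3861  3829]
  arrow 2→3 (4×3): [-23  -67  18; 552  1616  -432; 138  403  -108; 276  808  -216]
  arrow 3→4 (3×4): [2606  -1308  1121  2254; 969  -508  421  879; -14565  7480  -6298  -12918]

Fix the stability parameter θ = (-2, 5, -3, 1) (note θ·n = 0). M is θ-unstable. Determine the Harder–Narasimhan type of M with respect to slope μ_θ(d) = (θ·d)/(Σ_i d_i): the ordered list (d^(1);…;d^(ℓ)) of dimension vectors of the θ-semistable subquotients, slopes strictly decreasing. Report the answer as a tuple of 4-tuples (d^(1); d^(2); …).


Barcode: M ≅ I[1,1], I[1,2], I[1,4], I[2,4], I[3,3], I[3,4]. HN layers by μ_θ (4 steps, strictly decreasing):
  μ^(1)=5; μ^(2)=1; μ^(3)=-2; μ^(4)=-3

((0, 1, 0, 0); (0, 2, 2, 3); (3, 0, 0, 0); (0, 0, 2, 0))


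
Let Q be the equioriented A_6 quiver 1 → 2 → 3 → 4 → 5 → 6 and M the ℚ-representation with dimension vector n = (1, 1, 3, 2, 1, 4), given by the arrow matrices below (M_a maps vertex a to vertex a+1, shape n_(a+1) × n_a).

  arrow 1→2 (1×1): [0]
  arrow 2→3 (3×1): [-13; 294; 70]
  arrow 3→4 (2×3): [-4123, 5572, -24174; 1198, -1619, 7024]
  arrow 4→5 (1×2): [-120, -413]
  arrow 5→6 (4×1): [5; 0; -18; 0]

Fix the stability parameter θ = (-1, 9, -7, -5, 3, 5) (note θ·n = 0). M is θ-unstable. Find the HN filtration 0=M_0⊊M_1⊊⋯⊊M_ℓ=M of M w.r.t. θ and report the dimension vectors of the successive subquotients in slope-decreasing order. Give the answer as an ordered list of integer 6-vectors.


Barcode: M ≅ I[1,1], I[2,4], I[3,3], I[3,6], I[6,6]^3. HN layers by μ_θ (5 steps, strictly decreasing):
  μ^(1)=5; μ^(2)=3; μ^(3)=-1; μ^(4)=-5; μ^(5)=-7

((0, 0, 0, 0, 0, 4); (0, 0, 0, 0, 1, 0); (1, 1, 1, 1, 0, 0); (0, 0, 0, 1, 0, 0); (0, 0, 2, 0, 0, 0))


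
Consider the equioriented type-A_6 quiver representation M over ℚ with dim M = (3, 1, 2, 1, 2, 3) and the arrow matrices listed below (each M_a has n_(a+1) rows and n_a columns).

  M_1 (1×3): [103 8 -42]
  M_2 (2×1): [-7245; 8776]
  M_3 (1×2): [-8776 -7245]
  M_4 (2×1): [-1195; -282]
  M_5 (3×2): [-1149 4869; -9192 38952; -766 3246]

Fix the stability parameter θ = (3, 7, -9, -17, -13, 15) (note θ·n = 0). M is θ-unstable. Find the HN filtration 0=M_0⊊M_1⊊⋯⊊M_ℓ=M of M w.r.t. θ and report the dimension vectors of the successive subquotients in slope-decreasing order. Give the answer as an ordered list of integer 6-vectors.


Interval decomposition of M: I[1,1]^2, I[1,3], I[3,6], I[5,5], I[6,6]^2.
HN type (ℓ=4): μ^(1)=15; μ^(2)=3; μ^(3)=1/3; μ^(4)=-13

((0, 0, 0, 0, 0, 3); (2, 0, 0, 0, 0, 0); (1, 1, 1, 0, 0, 0); (0, 0, 1, 1, 2, 0))


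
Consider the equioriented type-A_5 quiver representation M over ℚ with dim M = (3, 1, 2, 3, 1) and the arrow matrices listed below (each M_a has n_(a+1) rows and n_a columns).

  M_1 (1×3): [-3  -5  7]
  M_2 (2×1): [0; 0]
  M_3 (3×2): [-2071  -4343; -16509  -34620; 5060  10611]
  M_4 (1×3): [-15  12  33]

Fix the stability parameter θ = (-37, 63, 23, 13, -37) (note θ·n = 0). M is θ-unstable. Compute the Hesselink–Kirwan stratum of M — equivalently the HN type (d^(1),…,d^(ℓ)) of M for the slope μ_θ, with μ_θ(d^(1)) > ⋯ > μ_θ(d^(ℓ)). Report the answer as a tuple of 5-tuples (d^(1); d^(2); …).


Via rank(M_{q-1}∘⋯∘M_p): M ≅ I[1,1]^2, I[1,2], I[3,4], I[3,5], I[4,4].
μ_θ-semistable layers: μ^(1)=63; μ^(2)=18; μ^(3)=13; μ^(4)=-1/3; μ^(5)=-37

((0, 1, 0, 0, 0); (0, 0, 1, 1, 0); (0, 0, 0, 1, 0); (0, 0, 1, 1, 1); (3, 0, 0, 0, 0))


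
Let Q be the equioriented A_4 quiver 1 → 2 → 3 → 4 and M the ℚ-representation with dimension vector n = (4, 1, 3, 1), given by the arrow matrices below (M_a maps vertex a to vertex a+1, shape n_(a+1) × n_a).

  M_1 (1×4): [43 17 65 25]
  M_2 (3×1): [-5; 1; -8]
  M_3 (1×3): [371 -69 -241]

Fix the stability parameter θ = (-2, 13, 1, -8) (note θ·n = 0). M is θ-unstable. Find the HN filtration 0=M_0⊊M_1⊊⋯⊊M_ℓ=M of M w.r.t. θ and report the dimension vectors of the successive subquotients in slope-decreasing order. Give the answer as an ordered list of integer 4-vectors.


Interval decomposition of M: I[1,1]^3, I[1,4], I[3,3]^2.
HN type (ℓ=3): μ^(1)=2; μ^(2)=1; μ^(3)=-2

((0, 1, 1, 1); (0, 0, 2, 0); (4, 0, 0, 0))


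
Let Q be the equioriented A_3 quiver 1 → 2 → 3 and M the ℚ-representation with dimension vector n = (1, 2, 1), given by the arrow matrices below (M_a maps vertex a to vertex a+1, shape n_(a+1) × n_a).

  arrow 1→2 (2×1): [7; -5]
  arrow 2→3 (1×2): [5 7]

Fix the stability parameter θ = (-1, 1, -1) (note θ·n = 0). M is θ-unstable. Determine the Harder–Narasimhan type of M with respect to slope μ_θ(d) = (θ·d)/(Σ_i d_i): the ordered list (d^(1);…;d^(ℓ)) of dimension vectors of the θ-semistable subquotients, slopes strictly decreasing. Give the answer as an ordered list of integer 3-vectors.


Barcode: M ≅ I[1,2], I[2,3]. HN layers by μ_θ (3 steps, strictly decreasing):
  μ^(1)=1; μ^(2)=0; μ^(3)=-1

((0, 1, 0); (0, 1, 1); (1, 0, 0))


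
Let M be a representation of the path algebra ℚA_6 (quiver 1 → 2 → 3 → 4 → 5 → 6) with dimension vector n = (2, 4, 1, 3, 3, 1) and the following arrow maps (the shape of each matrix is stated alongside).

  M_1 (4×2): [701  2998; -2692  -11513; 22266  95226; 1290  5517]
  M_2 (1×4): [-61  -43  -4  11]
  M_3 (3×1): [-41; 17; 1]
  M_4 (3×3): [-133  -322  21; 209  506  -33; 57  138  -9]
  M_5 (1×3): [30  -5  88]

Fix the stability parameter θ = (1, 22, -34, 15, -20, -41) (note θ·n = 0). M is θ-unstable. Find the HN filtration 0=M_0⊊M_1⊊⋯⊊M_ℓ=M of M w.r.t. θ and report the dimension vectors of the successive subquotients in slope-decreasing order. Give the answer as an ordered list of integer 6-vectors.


Barcode: M ≅ I[1,2], I[1,4], I[2,2]^2, I[4,4], I[4,6], I[5,5]^2. HN layers by μ_θ (6 steps, strictly decreasing):
  μ^(1)=22; μ^(2)=15; μ^(3)=1; μ^(4)=-11/3; μ^(5)=-46/3; μ^(6)=-20

((0, 3, 0, 0, 0, 0); (0, 0, 0, 2, 0, 0); (1, 0, 0, 0, 0, 0); (1, 1, 1, 0, 0, 0); (0, 0, 0, 1, 1, 1); (0, 0, 0, 0, 2, 0))


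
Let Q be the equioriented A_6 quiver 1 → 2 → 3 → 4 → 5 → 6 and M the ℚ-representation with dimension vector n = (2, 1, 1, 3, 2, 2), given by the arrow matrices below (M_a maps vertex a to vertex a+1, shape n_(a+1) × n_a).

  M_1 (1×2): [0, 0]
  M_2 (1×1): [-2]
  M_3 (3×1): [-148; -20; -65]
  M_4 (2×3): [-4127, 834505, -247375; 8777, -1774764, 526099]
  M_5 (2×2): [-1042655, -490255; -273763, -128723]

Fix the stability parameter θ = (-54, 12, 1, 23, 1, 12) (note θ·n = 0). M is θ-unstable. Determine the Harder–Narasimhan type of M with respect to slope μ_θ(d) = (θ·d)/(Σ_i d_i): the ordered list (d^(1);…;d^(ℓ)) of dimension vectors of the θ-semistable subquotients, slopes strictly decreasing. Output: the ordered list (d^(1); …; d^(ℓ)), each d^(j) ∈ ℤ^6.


Barcode: M ≅ I[1,1]^2, I[2,5], I[4,4], I[4,6], I[6,6]. HN layers by μ_θ (4 steps, strictly decreasing):
  μ^(1)=23; μ^(2)=12; μ^(3)=13/2; μ^(4)=-54

((0, 0, 0, 1, 0, 0); (0, 0, 0, 2, 2, 2); (0, 1, 1, 0, 0, 0); (2, 0, 0, 0, 0, 0))


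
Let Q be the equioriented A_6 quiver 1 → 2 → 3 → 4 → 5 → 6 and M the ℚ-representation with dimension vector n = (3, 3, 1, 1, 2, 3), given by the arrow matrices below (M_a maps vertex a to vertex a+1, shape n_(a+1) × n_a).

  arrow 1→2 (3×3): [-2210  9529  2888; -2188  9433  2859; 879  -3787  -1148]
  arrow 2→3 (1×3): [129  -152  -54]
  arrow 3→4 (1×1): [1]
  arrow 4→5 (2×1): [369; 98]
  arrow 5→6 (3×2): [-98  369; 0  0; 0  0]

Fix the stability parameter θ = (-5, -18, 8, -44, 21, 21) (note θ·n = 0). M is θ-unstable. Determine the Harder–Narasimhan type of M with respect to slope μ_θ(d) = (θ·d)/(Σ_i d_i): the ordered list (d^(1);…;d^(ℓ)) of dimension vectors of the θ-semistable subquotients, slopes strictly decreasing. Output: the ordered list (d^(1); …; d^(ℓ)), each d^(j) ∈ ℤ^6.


Via rank(M_{q-1}∘⋯∘M_p): M ≅ I[1,2]^2, I[1,5], I[5,6], I[6,6]^2.
μ_θ-semistable layers: μ^(1)=21; μ^(2)=-23/2; μ^(3)=-59/4

((0, 0, 0, 0, 2, 3); (2, 2, 0, 0, 0, 0); (1, 1, 1, 1, 0, 0))


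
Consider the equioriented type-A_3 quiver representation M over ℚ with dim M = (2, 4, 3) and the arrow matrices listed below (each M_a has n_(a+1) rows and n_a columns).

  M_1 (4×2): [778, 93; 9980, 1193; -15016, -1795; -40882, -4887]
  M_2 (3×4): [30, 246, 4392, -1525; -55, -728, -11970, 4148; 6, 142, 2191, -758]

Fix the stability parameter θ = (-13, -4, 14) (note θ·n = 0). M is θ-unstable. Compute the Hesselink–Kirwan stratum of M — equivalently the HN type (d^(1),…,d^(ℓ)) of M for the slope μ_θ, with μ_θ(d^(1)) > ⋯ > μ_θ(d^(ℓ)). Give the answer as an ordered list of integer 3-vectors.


Via rank(M_{q-1}∘⋯∘M_p): M ≅ I[1,3]^2, I[2,2], I[2,3].
μ_θ-semistable layers: μ^(1)=14; μ^(2)=-4; μ^(3)=-13

((0, 0, 3); (0, 4, 0); (2, 0, 0))


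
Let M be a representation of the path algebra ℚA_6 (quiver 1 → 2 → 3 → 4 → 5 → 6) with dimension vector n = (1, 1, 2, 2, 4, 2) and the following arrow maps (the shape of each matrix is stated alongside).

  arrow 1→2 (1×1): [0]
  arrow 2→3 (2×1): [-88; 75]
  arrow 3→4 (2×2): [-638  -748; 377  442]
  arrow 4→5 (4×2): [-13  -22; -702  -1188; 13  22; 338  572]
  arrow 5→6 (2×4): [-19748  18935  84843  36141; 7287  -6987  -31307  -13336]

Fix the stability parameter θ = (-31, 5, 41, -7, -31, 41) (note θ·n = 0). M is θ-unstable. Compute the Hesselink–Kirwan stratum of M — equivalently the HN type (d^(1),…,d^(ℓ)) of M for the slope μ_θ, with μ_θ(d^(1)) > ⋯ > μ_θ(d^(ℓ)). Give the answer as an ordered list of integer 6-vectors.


Via rank(M_{q-1}∘⋯∘M_p): M ≅ I[1,1], I[2,4], I[3,3], I[4,6], I[5,5]^2, I[5,6].
μ_θ-semistable layers: μ^(1)=41; μ^(2)=17; μ^(3)=5; μ^(4)=-19; μ^(5)=-31

((0, 0, 1, 0, 0, 2); (0, 0, 1, 1, 0, 0); (0, 1, 0, 0, 0, 0); (0, 0, 0, 1, 1, 0); (1, 0, 0, 0, 3, 0))


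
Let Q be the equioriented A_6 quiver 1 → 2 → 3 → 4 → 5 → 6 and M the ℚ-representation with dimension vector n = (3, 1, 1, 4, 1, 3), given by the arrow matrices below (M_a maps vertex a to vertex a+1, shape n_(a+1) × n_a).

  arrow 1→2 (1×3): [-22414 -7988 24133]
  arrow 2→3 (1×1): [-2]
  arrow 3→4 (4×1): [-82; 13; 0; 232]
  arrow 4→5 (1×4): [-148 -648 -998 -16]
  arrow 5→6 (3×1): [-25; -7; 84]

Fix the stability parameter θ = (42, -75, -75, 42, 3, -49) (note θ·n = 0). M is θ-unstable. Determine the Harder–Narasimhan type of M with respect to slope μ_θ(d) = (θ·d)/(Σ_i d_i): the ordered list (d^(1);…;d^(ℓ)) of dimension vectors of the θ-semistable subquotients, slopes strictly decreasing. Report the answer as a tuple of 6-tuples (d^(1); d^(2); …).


Interval decomposition of M: I[1,1]^2, I[1,4], I[4,4]^2, I[4,6], I[6,6]^2.
HN type (ℓ=4): μ^(1)=42; μ^(2)=-4/3; μ^(3)=-36; μ^(4)=-49

((2, 0, 0, 3, 0, 0); (0, 0, 0, 1, 1, 1); (1, 1, 1, 0, 0, 0); (0, 0, 0, 0, 0, 2))


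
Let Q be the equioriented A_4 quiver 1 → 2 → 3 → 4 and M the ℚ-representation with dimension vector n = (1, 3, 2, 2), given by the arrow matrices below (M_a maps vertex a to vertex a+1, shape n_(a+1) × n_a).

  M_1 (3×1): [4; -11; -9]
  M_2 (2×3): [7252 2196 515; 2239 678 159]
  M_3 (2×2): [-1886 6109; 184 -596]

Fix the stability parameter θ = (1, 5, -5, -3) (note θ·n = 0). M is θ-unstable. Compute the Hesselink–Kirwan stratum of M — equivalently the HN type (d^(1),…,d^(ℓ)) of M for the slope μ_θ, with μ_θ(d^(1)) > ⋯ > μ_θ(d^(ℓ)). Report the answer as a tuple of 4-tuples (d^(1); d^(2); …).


Via rank(M_{q-1}∘⋯∘M_p): M ≅ I[1,4], I[2,2], I[2,3], I[4,4].
μ_θ-semistable layers: μ^(1)=5; μ^(2)=0; μ^(3)=-1/2; μ^(4)=-3

((0, 1, 0, 0); (0, 1, 1, 0); (1, 1, 1, 1); (0, 0, 0, 1))


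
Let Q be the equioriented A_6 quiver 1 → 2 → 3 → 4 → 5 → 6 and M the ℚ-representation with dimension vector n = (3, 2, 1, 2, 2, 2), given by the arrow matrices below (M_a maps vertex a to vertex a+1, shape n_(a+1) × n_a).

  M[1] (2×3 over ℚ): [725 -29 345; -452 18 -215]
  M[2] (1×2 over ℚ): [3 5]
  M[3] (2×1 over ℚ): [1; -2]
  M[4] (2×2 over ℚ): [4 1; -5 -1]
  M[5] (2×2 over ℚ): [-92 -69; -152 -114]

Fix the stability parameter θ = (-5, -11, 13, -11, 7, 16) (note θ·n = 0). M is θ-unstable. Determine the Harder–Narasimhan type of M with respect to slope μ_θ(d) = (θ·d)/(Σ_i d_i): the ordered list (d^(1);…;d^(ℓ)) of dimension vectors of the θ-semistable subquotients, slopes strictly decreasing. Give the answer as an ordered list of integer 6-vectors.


Interval decomposition of M: I[1,1], I[1,2], I[1,6], I[4,5], I[6,6].
HN type (ℓ=6): μ^(1)=16; μ^(2)=7; μ^(3)=1; μ^(4)=-5; μ^(5)=-8; μ^(6)=-11

((0, 0, 0, 0, 0, 2); (0, 0, 0, 0, 2, 0); (0, 0, 1, 1, 0, 0); (1, 0, 0, 0, 0, 0); (2, 2, 0, 0, 0, 0); (0, 0, 0, 1, 0, 0))


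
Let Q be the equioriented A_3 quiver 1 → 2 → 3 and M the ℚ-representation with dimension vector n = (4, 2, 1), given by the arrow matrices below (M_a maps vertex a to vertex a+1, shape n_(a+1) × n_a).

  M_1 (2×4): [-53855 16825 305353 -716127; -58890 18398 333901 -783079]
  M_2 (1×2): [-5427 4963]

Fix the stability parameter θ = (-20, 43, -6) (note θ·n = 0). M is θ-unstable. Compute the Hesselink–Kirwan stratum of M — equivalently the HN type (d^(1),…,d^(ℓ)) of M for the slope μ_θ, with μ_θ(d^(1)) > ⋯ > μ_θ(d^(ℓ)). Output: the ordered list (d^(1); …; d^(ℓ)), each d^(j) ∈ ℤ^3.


Barcode: M ≅ I[1,1]^2, I[1,2], I[1,3]. HN layers by μ_θ (3 steps, strictly decreasing):
  μ^(1)=43; μ^(2)=37/2; μ^(3)=-20

((0, 1, 0); (0, 1, 1); (4, 0, 0))


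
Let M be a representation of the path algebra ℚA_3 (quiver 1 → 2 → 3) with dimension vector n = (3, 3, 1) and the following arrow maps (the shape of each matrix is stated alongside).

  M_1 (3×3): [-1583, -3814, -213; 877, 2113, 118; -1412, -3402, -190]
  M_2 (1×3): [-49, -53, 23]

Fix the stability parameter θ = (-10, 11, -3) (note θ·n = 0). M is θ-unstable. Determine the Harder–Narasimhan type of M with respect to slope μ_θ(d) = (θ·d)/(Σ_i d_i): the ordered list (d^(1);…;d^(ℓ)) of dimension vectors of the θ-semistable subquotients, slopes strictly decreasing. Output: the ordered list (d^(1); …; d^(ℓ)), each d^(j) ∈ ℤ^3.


Interval decomposition of M: I[1,1], I[1,2], I[1,3], I[2,2].
HN type (ℓ=3): μ^(1)=11; μ^(2)=4; μ^(3)=-10

((0, 2, 0); (0, 1, 1); (3, 0, 0))


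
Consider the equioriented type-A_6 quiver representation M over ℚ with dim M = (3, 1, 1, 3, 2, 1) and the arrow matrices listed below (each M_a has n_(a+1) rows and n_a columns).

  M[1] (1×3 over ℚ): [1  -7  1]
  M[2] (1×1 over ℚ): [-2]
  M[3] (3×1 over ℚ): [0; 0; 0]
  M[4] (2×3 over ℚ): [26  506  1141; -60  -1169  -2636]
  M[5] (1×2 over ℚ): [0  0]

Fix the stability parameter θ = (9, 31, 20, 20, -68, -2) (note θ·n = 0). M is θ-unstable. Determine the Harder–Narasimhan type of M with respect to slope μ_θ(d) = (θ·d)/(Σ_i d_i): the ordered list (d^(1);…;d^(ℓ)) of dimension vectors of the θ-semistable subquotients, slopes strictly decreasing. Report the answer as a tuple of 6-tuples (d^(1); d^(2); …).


Barcode: M ≅ I[1,1]^2, I[1,3], I[4,4], I[4,5]^2, I[6,6]. HN layers by μ_θ (5 steps, strictly decreasing):
  μ^(1)=51/2; μ^(2)=20; μ^(3)=9; μ^(4)=-2; μ^(5)=-24

((0, 1, 1, 0, 0, 0); (0, 0, 0, 1, 0, 0); (3, 0, 0, 0, 0, 0); (0, 0, 0, 0, 0, 1); (0, 0, 0, 2, 2, 0))


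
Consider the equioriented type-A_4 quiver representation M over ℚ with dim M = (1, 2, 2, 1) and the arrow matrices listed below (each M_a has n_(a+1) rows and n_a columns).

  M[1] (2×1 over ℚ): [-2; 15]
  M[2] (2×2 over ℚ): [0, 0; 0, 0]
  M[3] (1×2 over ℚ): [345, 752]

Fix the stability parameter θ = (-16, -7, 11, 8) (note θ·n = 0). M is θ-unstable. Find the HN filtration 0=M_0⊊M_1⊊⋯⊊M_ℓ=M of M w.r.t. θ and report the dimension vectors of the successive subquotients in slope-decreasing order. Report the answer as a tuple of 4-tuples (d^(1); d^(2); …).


Barcode: M ≅ I[1,2], I[2,2], I[3,3], I[3,4]. HN layers by μ_θ (4 steps, strictly decreasing):
  μ^(1)=11; μ^(2)=19/2; μ^(3)=-7; μ^(4)=-16

((0, 0, 1, 0); (0, 0, 1, 1); (0, 2, 0, 0); (1, 0, 0, 0))


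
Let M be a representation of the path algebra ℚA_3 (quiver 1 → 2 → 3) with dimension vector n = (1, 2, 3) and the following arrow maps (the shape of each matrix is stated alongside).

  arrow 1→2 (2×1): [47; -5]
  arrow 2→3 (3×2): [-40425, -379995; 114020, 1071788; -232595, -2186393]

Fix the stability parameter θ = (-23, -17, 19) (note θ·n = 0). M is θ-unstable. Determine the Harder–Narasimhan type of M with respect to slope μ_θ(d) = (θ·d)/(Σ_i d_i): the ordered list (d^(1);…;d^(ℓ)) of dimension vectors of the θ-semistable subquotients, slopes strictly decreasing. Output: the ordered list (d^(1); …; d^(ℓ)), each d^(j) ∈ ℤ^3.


Interval decomposition of M: I[1,2], I[2,3], I[3,3]^2.
HN type (ℓ=3): μ^(1)=19; μ^(2)=-17; μ^(3)=-23

((0, 0, 3); (0, 2, 0); (1, 0, 0))


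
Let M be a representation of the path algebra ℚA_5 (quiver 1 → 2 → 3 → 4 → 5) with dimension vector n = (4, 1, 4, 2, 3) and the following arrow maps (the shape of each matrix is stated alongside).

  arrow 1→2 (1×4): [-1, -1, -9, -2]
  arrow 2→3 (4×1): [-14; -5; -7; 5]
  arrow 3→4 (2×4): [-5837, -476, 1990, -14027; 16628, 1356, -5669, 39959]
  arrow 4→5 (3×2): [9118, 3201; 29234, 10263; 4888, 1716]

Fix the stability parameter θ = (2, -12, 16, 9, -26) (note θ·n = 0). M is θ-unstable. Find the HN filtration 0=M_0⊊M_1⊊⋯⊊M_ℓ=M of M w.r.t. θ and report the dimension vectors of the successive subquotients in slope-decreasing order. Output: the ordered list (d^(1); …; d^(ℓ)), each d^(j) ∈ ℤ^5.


Interval decomposition of M: I[1,1]^3, I[1,4], I[3,3]^2, I[3,5], I[5,5]^2.
HN type (ℓ=6): μ^(1)=16; μ^(2)=25/2; μ^(3)=2; μ^(4)=-1/3; μ^(5)=-5; μ^(6)=-26

((0, 0, 2, 0, 0); (0, 0, 1, 1, 0); (3, 0, 0, 0, 0); (0, 0, 1, 1, 1); (1, 1, 0, 0, 0); (0, 0, 0, 0, 2))


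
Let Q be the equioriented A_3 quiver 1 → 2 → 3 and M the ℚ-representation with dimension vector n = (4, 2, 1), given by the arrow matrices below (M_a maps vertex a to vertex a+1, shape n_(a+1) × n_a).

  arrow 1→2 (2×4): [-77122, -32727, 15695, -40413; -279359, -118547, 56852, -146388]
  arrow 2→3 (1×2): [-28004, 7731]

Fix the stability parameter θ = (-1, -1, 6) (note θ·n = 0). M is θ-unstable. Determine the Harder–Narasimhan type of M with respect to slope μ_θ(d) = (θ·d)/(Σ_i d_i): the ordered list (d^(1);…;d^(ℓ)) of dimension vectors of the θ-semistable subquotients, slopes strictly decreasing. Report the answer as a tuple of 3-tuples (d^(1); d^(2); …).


Via rank(M_{q-1}∘⋯∘M_p): M ≅ I[1,1]^2, I[1,2], I[1,3].
μ_θ-semistable layers: μ^(1)=6; μ^(2)=-1

((0, 0, 1); (4, 2, 0))


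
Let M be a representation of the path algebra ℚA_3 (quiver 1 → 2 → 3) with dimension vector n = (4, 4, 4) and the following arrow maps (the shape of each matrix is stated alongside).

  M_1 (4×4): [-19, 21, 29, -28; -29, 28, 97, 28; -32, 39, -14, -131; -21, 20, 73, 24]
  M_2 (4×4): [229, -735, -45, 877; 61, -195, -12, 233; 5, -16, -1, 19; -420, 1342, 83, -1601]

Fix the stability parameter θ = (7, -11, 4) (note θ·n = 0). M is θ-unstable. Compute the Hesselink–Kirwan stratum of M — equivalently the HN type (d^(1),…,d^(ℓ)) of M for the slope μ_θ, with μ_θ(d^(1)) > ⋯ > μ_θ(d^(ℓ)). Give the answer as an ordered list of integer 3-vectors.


Barcode: M ≅ I[1,1], I[1,3]^3, I[2,3]. HN layers by μ_θ (4 steps, strictly decreasing):
  μ^(1)=7; μ^(2)=4; μ^(3)=-2; μ^(4)=-11

((1, 0, 0); (0, 0, 4); (3, 3, 0); (0, 1, 0))


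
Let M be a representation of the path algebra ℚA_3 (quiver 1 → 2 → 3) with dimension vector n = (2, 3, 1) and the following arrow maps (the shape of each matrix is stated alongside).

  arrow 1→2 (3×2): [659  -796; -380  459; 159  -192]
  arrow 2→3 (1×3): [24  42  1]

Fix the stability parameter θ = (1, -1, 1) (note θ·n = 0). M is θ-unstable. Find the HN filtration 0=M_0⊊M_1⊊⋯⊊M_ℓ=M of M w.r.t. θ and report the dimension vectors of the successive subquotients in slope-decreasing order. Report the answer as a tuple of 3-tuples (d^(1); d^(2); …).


Via rank(M_{q-1}∘⋯∘M_p): M ≅ I[1,2], I[1,3], I[2,2].
μ_θ-semistable layers: μ^(1)=1; μ^(2)=0; μ^(3)=-1

((0, 0, 1); (2, 2, 0); (0, 1, 0))


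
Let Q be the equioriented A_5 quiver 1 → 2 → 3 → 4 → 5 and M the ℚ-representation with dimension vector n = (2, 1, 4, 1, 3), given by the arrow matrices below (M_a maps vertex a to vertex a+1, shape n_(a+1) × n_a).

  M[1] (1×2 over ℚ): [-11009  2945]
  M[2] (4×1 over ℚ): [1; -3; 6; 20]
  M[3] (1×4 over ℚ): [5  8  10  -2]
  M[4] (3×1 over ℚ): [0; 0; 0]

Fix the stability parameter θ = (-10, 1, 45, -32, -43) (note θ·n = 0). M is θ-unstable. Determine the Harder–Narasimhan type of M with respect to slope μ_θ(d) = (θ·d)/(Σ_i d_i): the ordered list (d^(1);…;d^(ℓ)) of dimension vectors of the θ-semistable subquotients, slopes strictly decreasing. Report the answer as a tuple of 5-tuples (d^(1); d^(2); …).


Interval decomposition of M: I[1,1], I[1,4], I[3,3]^3, I[5,5]^3.
HN type (ℓ=5): μ^(1)=45; μ^(2)=13/2; μ^(3)=1; μ^(4)=-10; μ^(5)=-43

((0, 0, 3, 0, 0); (0, 0, 1, 1, 0); (0, 1, 0, 0, 0); (2, 0, 0, 0, 0); (0, 0, 0, 0, 3))


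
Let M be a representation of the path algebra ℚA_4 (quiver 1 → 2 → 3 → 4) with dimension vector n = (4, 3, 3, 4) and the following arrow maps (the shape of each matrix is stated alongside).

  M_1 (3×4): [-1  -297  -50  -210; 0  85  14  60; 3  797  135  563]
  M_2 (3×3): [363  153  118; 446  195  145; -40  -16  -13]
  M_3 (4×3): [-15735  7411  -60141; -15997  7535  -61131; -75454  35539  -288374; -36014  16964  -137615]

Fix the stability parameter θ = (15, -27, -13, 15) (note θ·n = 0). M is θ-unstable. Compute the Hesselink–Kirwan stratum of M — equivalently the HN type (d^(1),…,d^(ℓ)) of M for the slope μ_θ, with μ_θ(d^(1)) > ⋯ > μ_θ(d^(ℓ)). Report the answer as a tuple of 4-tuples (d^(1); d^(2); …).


Interval decomposition of M: I[1,1], I[1,4]^3, I[4,4].
HN type (ℓ=2): μ^(1)=15; μ^(2)=-25/3

((1, 0, 0, 4); (3, 3, 3, 0))


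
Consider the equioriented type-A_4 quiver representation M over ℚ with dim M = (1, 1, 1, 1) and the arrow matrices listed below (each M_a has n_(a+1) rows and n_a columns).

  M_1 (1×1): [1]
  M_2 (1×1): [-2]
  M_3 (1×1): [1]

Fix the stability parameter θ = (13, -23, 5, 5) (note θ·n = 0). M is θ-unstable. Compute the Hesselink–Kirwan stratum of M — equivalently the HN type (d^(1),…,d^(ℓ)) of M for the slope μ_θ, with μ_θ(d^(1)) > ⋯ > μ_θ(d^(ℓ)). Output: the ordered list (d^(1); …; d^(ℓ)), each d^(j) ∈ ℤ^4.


Interval decomposition of M: I[1,4].
HN type (ℓ=2): μ^(1)=5; μ^(2)=-5

((0, 0, 1, 1); (1, 1, 0, 0))


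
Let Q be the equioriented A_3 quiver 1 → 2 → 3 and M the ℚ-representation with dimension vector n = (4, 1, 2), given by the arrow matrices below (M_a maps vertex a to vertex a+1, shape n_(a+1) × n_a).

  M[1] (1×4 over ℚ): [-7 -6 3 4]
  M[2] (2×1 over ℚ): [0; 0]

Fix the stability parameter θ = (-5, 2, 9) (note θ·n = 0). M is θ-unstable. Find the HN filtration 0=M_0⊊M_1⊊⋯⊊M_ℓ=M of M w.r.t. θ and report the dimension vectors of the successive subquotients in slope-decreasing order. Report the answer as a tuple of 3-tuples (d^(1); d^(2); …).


Interval decomposition of M: I[1,1]^3, I[1,2], I[3,3]^2.
HN type (ℓ=3): μ^(1)=9; μ^(2)=2; μ^(3)=-5

((0, 0, 2); (0, 1, 0); (4, 0, 0))


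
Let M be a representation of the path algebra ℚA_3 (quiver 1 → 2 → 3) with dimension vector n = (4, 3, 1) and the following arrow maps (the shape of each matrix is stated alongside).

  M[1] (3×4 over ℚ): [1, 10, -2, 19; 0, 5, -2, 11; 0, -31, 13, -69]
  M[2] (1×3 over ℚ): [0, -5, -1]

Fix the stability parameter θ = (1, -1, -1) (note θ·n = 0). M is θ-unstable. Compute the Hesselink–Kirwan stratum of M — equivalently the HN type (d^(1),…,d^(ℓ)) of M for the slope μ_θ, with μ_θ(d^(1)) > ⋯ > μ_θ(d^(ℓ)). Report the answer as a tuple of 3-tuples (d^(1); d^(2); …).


Via rank(M_{q-1}∘⋯∘M_p): M ≅ I[1,1], I[1,2]^2, I[1,3].
μ_θ-semistable layers: μ^(1)=1; μ^(2)=0; μ^(3)=-1/3

((1, 0, 0); (2, 2, 0); (1, 1, 1))


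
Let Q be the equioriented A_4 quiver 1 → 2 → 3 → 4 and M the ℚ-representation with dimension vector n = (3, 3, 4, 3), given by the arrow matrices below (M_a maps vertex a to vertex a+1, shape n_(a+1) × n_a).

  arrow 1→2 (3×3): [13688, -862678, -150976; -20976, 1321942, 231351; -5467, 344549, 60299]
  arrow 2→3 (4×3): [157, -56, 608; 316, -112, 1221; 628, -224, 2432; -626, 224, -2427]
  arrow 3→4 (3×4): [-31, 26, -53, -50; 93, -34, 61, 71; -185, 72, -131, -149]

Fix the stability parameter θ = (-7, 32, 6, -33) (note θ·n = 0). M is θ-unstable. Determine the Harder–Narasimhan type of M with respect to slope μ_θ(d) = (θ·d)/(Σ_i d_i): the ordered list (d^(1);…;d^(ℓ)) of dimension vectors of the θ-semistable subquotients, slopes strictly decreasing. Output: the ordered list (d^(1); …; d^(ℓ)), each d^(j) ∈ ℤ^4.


Barcode: M ≅ I[1,2], I[1,4]^2, I[3,3], I[3,4]. HN layers by μ_θ (5 steps, strictly decreasing):
  μ^(1)=32; μ^(2)=6; μ^(3)=5/3; μ^(4)=-7; μ^(5)=-27/2

((0, 1, 0, 0); (0, 0, 1, 0); (0, 2, 2, 2); (3, 0, 0, 0); (0, 0, 1, 1))
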